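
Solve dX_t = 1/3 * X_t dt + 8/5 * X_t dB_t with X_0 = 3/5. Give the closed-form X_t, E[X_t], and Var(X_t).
X_t = 3/5 * exp((-71/75) t + (8/5) B_t); E[X_t] = 3*exp(t/3)/5; Var(X_t) = 9*(exp(64*t/25) - 1)*exp(2*t/3)/25

For GBM dX = mu X dt + sigma X dB with X_0 = x_0, apply Itô to Y = log X: dY = (mu - sigma^2/2) dt + sigma dB, so Y_t = log(x_0) + (mu - sigma^2/2) t + sigma B_t and hence X_t = x_0 * exp((mu - sigma^2/2) t + sigma B_t).
With mu = 1/3, sigma = 8/5, x_0 = 3/5, this gives:
  X_t = 3/5 * exp((-71/75) * t + (8/5) * B_t).
Since sigma*B_t ~ Normal(0, sigma^2 t), E[exp(sigma*B_t)] = exp(sigma^2 t / 2); so E[X_t] = x_0 * exp((mu - sigma^2/2) t) * exp(sigma^2 t / 2) = x_0 * exp(mu t) = 3*exp(t/3)/5.
Var(X_t) = E[X_t^2] - (E[X_t])^2 = x_0^2 * exp(2 mu t) * (exp(sigma^2 t) - 1) = 9*(exp(64*t/25) - 1)*exp(2*t/3)/25.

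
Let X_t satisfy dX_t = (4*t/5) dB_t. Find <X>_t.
<X>_t = 16*t^3/75

For an Itô process dX_t = a(t) dt + b(t) dB_t, the quadratic variation is <X>_t = int_0^t b(s)^2 ds (the drift term does not contribute). Here b(s) = 4*s/5, so
  b(s)^2 = 16*s^2/25.
Integrating from 0 to t:
  <X>_t = int_0^t (16*s^2/25) ds = 16*t^3/75.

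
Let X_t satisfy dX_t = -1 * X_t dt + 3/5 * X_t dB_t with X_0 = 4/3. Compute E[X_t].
E[X_t] = 4*exp(-t)/3

For GBM dX = mu X dt + sigma X dB with X_0 = x_0, apply Itô to Y = log X: dY = (mu - sigma^2/2) dt + sigma dB, so Y_t = log(x_0) + (mu - sigma^2/2) t + sigma B_t and hence X_t = x_0 * exp((mu - sigma^2/2) t + sigma B_t).
With mu = -1, sigma = 3/5, x_0 = 4/3, this gives:
  X_t = 4/3 * exp((-59/50) * t + (3/5) * B_t).
Since sigma*B_t ~ Normal(0, sigma^2 t), E[exp(sigma*B_t)] = exp(sigma^2 t / 2); so E[X_t] = x_0 * exp((mu - sigma^2/2) t) * exp(sigma^2 t / 2) = x_0 * exp(mu t) = 4*exp(-t)/3.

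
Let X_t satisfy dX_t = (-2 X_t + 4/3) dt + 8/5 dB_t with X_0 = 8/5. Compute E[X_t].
E[X_t] = 2/3 + 14*exp(-2*t)/15

Taking expectations and using E[dB_t] = 0, the mean m(t) = E[X_t] satisfies the ODE m'(t) = a m(t) + b with m(0) = x_0. With a = -2, b = 4/3, x_0 = 8/5, the solution is
  m(t) = x_0 * exp(a t) + (b/a) * (exp(a t) - 1)
       = (8/5) * exp((-2) t) + ((4/3)/(-2)) * (exp((-2) t) - 1)
       = 2/3 + 14*exp(-2*t)/15.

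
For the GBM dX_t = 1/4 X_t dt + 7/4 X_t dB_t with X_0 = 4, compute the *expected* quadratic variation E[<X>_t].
E[<X>_t] = 784*exp(57*t/16)/57 - 784/57

<X>_t = int_0^t ((7/4) * X_s)^2 ds. Taking expectation inside the integral: E[<X>_t] = (7/4)^2 * int_0^t E[X_s^2] ds. For GBM, E[X_s^2] = x_0^2 * exp((2 mu + sigma^2) s). Integrating:
  E[<X>_t] = (7/4)^2 * 4^2 * (exp((2*(1/4) + (7/4)^2) t) - 1) / (2*(1/4) + (7/4)^2)
           = (7/4)^2 * 4^2 * (exp((57/16) t) - 1) / (57/16) = 784*exp(57*t/16)/57 - 784/57.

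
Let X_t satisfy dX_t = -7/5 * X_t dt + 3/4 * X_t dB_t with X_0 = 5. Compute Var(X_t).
Var(X_t) = (25*exp(9*t/16) - 25)*exp(-14*t/5)

For GBM dX = mu X dt + sigma X dB with X_0 = x_0, apply Itô to Y = log X: dY = (mu - sigma^2/2) dt + sigma dB, so Y_t = log(x_0) + (mu - sigma^2/2) t + sigma B_t and hence X_t = x_0 * exp((mu - sigma^2/2) t + sigma B_t).
With mu = -7/5, sigma = 3/4, x_0 = 5, this gives:
  X_t = 5 * exp((-269/160) * t + (3/4) * B_t).
Since sigma*B_t ~ Normal(0, sigma^2 t), E[exp(sigma*B_t)] = exp(sigma^2 t / 2); so E[X_t] = x_0 * exp((mu - sigma^2/2) t) * exp(sigma^2 t / 2) = x_0 * exp(mu t) = 5*exp(-7*t/5).
Var(X_t) = E[X_t^2] - (E[X_t])^2 = x_0^2 * exp(2 mu t) * (exp(sigma^2 t) - 1) = (25*exp(9*t/16) - 25)*exp(-14*t/5).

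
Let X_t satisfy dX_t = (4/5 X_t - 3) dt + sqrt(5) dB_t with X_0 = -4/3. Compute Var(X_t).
Var(X_t) = 25*exp(8*t/5)/8 - 25/8

The variance V(t) = Var(X_t) satisfies V'(t) = 2 a V(t) + c^2 with V(0) = 0 (drift coefficient is linear in X, diffusion is constant). With a = 4/5, c = sqrt(5), the solution is
  V(t) = (c^2 / (2 a)) * (exp(2 a t) - 1)
       = (sqrt(5)^2 / (2*(4/5))) * (exp((8/5) t) - 1)
       = 25*exp(8*t/5)/8 - 25/8.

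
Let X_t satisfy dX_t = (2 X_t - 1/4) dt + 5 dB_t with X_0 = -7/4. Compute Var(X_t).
Var(X_t) = 25*exp(4*t)/4 - 25/4

The variance V(t) = Var(X_t) satisfies V'(t) = 2 a V(t) + c^2 with V(0) = 0 (drift coefficient is linear in X, diffusion is constant). With a = 2, c = 5, the solution is
  V(t) = (c^2 / (2 a)) * (exp(2 a t) - 1)
       = (5^2 / (2*2)) * (exp(4 t) - 1)
       = 25*exp(4*t)/4 - 25/4.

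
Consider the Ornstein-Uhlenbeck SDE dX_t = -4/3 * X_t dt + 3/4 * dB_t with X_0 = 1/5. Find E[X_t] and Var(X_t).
E[X_t] = exp(-4*t/3)/5; Var(X_t) = 27/128 - 27*exp(-8*t/3)/128

The OU SDE dX = -theta X dt + sigma dB admits the integrating factor exp(theta t): d(exp(theta t) X_t) = sigma exp(theta t) dB_t. Integrating from 0 to t:
  X_t = x_0 * exp(-theta t) + sigma * int_0^t exp(-theta (t-s)) dB_s.
The Itô integral has mean 0 and (by the Itô isometry) variance sigma^2 * int_0^t exp(-2 theta (t - s)) ds = sigma^2 * (1 - exp(-2 theta t)) / (2 theta).
With theta = 4/3, sigma = 3/4, x_0 = 1/5:
  E[X_t] = 1/5 * exp(-4/3 t) = exp(-4*t/3)/5
  Var(X_t) = (3/4)^2 * (1 - exp(-2*4/3 t)) / (2 * 4/3) = 27/128 - 27*exp(-8*t/3)/128.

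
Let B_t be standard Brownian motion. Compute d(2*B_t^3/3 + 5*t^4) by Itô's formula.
d(2*B_t^3/3 + 5*t^4) = (2*B_t + 20*t^3) dt + (2*B_t^2) dB_t

Itô's formula for f(t, x): d f(t, B_t) = (f_t + (1/2) f_xx) dt + f_x dB_t. Compute partials of f(t, x) = 5*t^4 + 2*x^3/3:
  f_t(t,x)  = 20*t^3
  f_x(t,x)  = 2*x^2
  f_xx(t,x) = 4*x
Assemble drift = f_t + (1/2) f_xx = 20*t^3 + 2*x and diffusion = f_x = 2*x^2. Substituting x = B_t:
  d(2*B_t^3/3 + 5*t^4) = (2*B_t + 20*t^3) dt + (2*B_t^2) dB_t.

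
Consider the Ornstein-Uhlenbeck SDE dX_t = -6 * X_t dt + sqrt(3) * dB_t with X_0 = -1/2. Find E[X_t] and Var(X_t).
E[X_t] = -exp(-6*t)/2; Var(X_t) = 1/4 - exp(-12*t)/4

The OU SDE dX = -theta X dt + sigma dB admits the integrating factor exp(theta t): d(exp(theta t) X_t) = sigma exp(theta t) dB_t. Integrating from 0 to t:
  X_t = x_0 * exp(-theta t) + sigma * int_0^t exp(-theta (t-s)) dB_s.
The Itô integral has mean 0 and (by the Itô isometry) variance sigma^2 * int_0^t exp(-2 theta (t - s)) ds = sigma^2 * (1 - exp(-2 theta t)) / (2 theta).
With theta = 6, sigma = sqrt(3), x_0 = -1/2:
  E[X_t] = -1/2 * exp(-6 t) = -exp(-6*t)/2
  Var(X_t) = (sqrt(3))^2 * (1 - exp(-2*6 t)) / (2 * 6) = 1/4 - exp(-12*t)/4.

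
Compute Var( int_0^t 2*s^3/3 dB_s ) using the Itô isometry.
Var = 4*t^7/63

The Itô integral of a deterministic integrand f(s) has mean 0 because each increment f(s) * (B_{s+ds} - B_s) has mean 0. By the Itô isometry:
  Var( int_0^t f(s) dB_s ) = E[ (int_0^t f(s) dB_s)^2 ] = int_0^t f(s)^2 ds.
Here f(s) = 2*s^3/3, so f(s)^2 = 4*s^6/9. Integrate:
  int_0^t (4*s^6/9) ds = 4*t^7/63.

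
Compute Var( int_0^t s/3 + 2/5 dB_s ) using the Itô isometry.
Var = t*(25*t^2 + 90*t + 108)/675

The Itô integral of a deterministic integrand f(s) has mean 0 because each increment f(s) * (B_{s+ds} - B_s) has mean 0. By the Itô isometry:
  Var( int_0^t f(s) dB_s ) = E[ (int_0^t f(s) dB_s)^2 ] = int_0^t f(s)^2 ds.
Here f(s) = s/3 + 2/5, so f(s)^2 = (5*s + 6)^2/225. Integrate:
  int_0^t ((5*s + 6)^2/225) ds = t*(25*t^2 + 90*t + 108)/675.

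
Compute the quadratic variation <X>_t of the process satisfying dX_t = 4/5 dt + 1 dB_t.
<X>_t = t

For an Itô process dX_t = a(t) dt + b(t) dB_t, the quadratic variation is <X>_t = int_0^t b(s)^2 ds (the drift term does not contribute). Here b(s) = 1, so
  b(s)^2 = 1.
Integrating from 0 to t:
  <X>_t = int_0^t (1) ds = t.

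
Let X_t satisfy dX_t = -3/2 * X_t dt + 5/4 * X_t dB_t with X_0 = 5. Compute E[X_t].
E[X_t] = 5*exp(-3*t/2)

For GBM dX = mu X dt + sigma X dB with X_0 = x_0, apply Itô to Y = log X: dY = (mu - sigma^2/2) dt + sigma dB, so Y_t = log(x_0) + (mu - sigma^2/2) t + sigma B_t and hence X_t = x_0 * exp((mu - sigma^2/2) t + sigma B_t).
With mu = -3/2, sigma = 5/4, x_0 = 5, this gives:
  X_t = 5 * exp((-73/32) * t + (5/4) * B_t).
Since sigma*B_t ~ Normal(0, sigma^2 t), E[exp(sigma*B_t)] = exp(sigma^2 t / 2); so E[X_t] = x_0 * exp((mu - sigma^2/2) t) * exp(sigma^2 t / 2) = x_0 * exp(mu t) = 5*exp(-3*t/2).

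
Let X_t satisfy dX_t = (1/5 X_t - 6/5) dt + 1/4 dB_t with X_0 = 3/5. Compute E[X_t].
E[X_t] = 6 - 27*exp(t/5)/5

Taking expectations and using E[dB_t] = 0, the mean m(t) = E[X_t] satisfies the ODE m'(t) = a m(t) + b with m(0) = x_0. With a = 1/5, b = -6/5, x_0 = 3/5, the solution is
  m(t) = x_0 * exp(a t) + (b/a) * (exp(a t) - 1)
       = (3/5) * exp((1/5) t) + ((-6/5)/(1/5)) * (exp((1/5) t) - 1)
       = 6 - 27*exp(t/5)/5.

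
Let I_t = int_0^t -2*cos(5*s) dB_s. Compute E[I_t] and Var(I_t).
E[I_t] = 0; Var(I_t) = 2*t + sin(10*t)/5

The Itô integral of a deterministic integrand f(s) has mean 0 because each increment f(s) * (B_{s+ds} - B_s) has mean 0. By the Itô isometry:
  Var( int_0^t f(s) dB_s ) = E[ (int_0^t f(s) dB_s)^2 ] = int_0^t f(s)^2 ds.
Here f(s) = -2*cos(5*s), so f(s)^2 = 4*cos(5*s)^2. Integrate:
  int_0^t (4*cos(5*s)^2) ds = 2*t + sin(10*t)/5.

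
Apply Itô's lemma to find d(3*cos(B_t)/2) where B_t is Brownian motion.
d(3*cos(B_t)/2) = (-3*cos(B_t)/4) dt + (-3*sin(B_t)/2) dB_t

Itô's formula for f(B_t) gives d f(B_t) = f'(B_t) dB_t + (1/2) f''(B_t) dt. Compute derivatives of f(x) = 3*cos(x)/2:
  f'(x)  = -3*sin(x)/2
  f''(x) = -3*cos(x)/2
Substitute x = B_t and multiply the f'' term by 1/2:
  drift     = (1/2) * (-3*cos(x)/2) evaluated at B_t = -3*cos(B_t)/4
  diffusion = (-3*sin(x)/2) evaluated at B_t = -3*sin(B_t)/2
Therefore d(3*cos(B_t)/2) = (-3*cos(B_t)/4) dt + (-3*sin(B_t)/2) dB_t.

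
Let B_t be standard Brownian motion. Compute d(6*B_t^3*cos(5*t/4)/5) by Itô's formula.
d(6*B_t^3*cos(5*t/4)/5) = (3*B_t*(-5*B_t^2*sin(5*t/4) + 12*cos(5*t/4))/10) dt + (18*B_t^2*cos(5*t/4)/5) dB_t

Itô's formula for f(t, x): d f(t, B_t) = (f_t + (1/2) f_xx) dt + f_x dB_t. Compute partials of f(t, x) = 6*x^3*cos(5*t/4)/5:
  f_t(t,x)  = -3*x^3*sin(5*t/4)/2
  f_x(t,x)  = 18*x^2*cos(5*t/4)/5
  f_xx(t,x) = 36*x*cos(5*t/4)/5
Assemble drift = f_t + (1/2) f_xx = 3*x*(-5*x^2*sin(5*t/4) + 12*cos(5*t/4))/10 and diffusion = f_x = 18*x^2*cos(5*t/4)/5. Substituting x = B_t:
  d(6*B_t^3*cos(5*t/4)/5) = (3*B_t*(-5*B_t^2*sin(5*t/4) + 12*cos(5*t/4))/10) dt + (18*B_t^2*cos(5*t/4)/5) dB_t.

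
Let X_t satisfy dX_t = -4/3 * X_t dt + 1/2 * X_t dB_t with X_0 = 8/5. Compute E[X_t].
E[X_t] = 8*exp(-4*t/3)/5

For GBM dX = mu X dt + sigma X dB with X_0 = x_0, apply Itô to Y = log X: dY = (mu - sigma^2/2) dt + sigma dB, so Y_t = log(x_0) + (mu - sigma^2/2) t + sigma B_t and hence X_t = x_0 * exp((mu - sigma^2/2) t + sigma B_t).
With mu = -4/3, sigma = 1/2, x_0 = 8/5, this gives:
  X_t = 8/5 * exp((-35/24) * t + (1/2) * B_t).
Since sigma*B_t ~ Normal(0, sigma^2 t), E[exp(sigma*B_t)] = exp(sigma^2 t / 2); so E[X_t] = x_0 * exp((mu - sigma^2/2) t) * exp(sigma^2 t / 2) = x_0 * exp(mu t) = 8*exp(-4*t/3)/5.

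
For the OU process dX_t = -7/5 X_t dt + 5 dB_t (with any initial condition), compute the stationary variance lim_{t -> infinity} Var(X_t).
lim Var(X_t) = 125/14

The OU SDE dX = -theta X dt + sigma dB admits the integrating factor exp(theta t): d(exp(theta t) X_t) = sigma exp(theta t) dB_t. Integrating from 0 to t gives X_t = x_0 * exp(-theta t) + sigma * int_0^t exp(-theta (t-s)) dB_s for any initial x_0. The Itô integral has variance (by the Itô isometry) sigma^2 * int_0^t exp(-2 theta (t - s)) ds = sigma^2 * (1 - exp(-2 theta t)) / (2 theta), independent of x_0.
With theta = 7/5, sigma = 5:
  Var(X_t) = (5)^2 * (1 - exp(-2*7/5 t)) / (2 * 7/5) = 125/14 - 125*exp(-14*t/5)/14.
As t -> infinity, exp(-2*7/5 t) -> 0, so the stationary variance is sigma^2 / (2 theta) = 125/14.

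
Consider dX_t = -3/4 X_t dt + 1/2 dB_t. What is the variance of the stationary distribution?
lim Var(X_t) = 1/6

The OU SDE dX = -theta X dt + sigma dB admits the integrating factor exp(theta t): d(exp(theta t) X_t) = sigma exp(theta t) dB_t. Integrating from 0 to t gives X_t = x_0 * exp(-theta t) + sigma * int_0^t exp(-theta (t-s)) dB_s for any initial x_0. The Itô integral has variance (by the Itô isometry) sigma^2 * int_0^t exp(-2 theta (t - s)) ds = sigma^2 * (1 - exp(-2 theta t)) / (2 theta), independent of x_0.
With theta = 3/4, sigma = 1/2:
  Var(X_t) = (1/2)^2 * (1 - exp(-2*3/4 t)) / (2 * 3/4) = 1/6 - exp(-3*t/2)/6.
As t -> infinity, exp(-2*3/4 t) -> 0, so the stationary variance is sigma^2 / (2 theta) = 1/6.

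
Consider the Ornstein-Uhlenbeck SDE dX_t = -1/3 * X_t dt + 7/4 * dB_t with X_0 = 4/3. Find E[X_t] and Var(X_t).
E[X_t] = 4*exp(-t/3)/3; Var(X_t) = 147/32 - 147*exp(-2*t/3)/32

The OU SDE dX = -theta X dt + sigma dB admits the integrating factor exp(theta t): d(exp(theta t) X_t) = sigma exp(theta t) dB_t. Integrating from 0 to t:
  X_t = x_0 * exp(-theta t) + sigma * int_0^t exp(-theta (t-s)) dB_s.
The Itô integral has mean 0 and (by the Itô isometry) variance sigma^2 * int_0^t exp(-2 theta (t - s)) ds = sigma^2 * (1 - exp(-2 theta t)) / (2 theta).
With theta = 1/3, sigma = 7/4, x_0 = 4/3:
  E[X_t] = 4/3 * exp(-1/3 t) = 4*exp(-t/3)/3
  Var(X_t) = (7/4)^2 * (1 - exp(-2*1/3 t)) / (2 * 1/3) = 147/32 - 147*exp(-2*t/3)/32.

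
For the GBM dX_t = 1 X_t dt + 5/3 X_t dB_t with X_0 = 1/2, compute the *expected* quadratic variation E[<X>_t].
E[<X>_t] = 25*exp(43*t/9)/172 - 25/172

<X>_t = int_0^t ((5/3) * X_s)^2 ds. Taking expectation inside the integral: E[<X>_t] = (5/3)^2 * int_0^t E[X_s^2] ds. For GBM, E[X_s^2] = x_0^2 * exp((2 mu + sigma^2) s). Integrating:
  E[<X>_t] = (5/3)^2 * (1/2)^2 * (exp((2*1 + (5/3)^2) t) - 1) / (2*1 + (5/3)^2)
           = (5/3)^2 * (1/2)^2 * (exp((43/9) t) - 1) / (43/9) = 25*exp(43*t/9)/172 - 25/172.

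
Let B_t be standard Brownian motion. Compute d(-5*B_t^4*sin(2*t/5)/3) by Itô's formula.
d(-5*B_t^4*sin(2*t/5)/3) = (-2*B_t^2*(B_t^2*cos(2*t/5) + 15*sin(2*t/5))/3) dt + (-20*B_t^3*sin(2*t/5)/3) dB_t

Itô's formula for f(t, x): d f(t, B_t) = (f_t + (1/2) f_xx) dt + f_x dB_t. Compute partials of f(t, x) = -5*x^4*sin(2*t/5)/3:
  f_t(t,x)  = -2*x^4*cos(2*t/5)/3
  f_x(t,x)  = -20*x^3*sin(2*t/5)/3
  f_xx(t,x) = -20*x^2*sin(2*t/5)
Assemble drift = f_t + (1/2) f_xx = -2*x^2*(x^2*cos(2*t/5) + 15*sin(2*t/5))/3 and diffusion = f_x = -20*x^3*sin(2*t/5)/3. Substituting x = B_t:
  d(-5*B_t^4*sin(2*t/5)/3) = (-2*B_t^2*(B_t^2*cos(2*t/5) + 15*sin(2*t/5))/3) dt + (-20*B_t^3*sin(2*t/5)/3) dB_t.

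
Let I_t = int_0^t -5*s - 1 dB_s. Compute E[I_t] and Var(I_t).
E[I_t] = 0; Var(I_t) = t*(25*t^2 + 15*t + 3)/3

The Itô integral of a deterministic integrand f(s) has mean 0 because each increment f(s) * (B_{s+ds} - B_s) has mean 0. By the Itô isometry:
  Var( int_0^t f(s) dB_s ) = E[ (int_0^t f(s) dB_s)^2 ] = int_0^t f(s)^2 ds.
Here f(s) = -5*s - 1, so f(s)^2 = (5*s + 1)^2. Integrate:
  int_0^t ((5*s + 1)^2) ds = t*(25*t^2 + 15*t + 3)/3.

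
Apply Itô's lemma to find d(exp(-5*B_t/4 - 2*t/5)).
d(exp(-5*B_t/4 - 2*t/5)) = (61*exp(-5*B_t/4 - 2*t/5)/160) dt + (-5*exp(-5*B_t/4 - 2*t/5)/4) dB_t

Itô's formula for f(t, x): d f(t, B_t) = (f_t + (1/2) f_xx) dt + f_x dB_t. Compute partials of f(t, x) = exp(-2*t/5 - 5*x/4):
  f_t(t,x)  = -2*exp(-2*t/5 - 5*x/4)/5
  f_x(t,x)  = -5*exp(-2*t/5 - 5*x/4)/4
  f_xx(t,x) = 25*exp(-2*t/5 - 5*x/4)/16
Assemble drift = f_t + (1/2) f_xx = 61*exp(-2*t/5 - 5*x/4)/160 and diffusion = f_x = -5*exp(-2*t/5 - 5*x/4)/4. Substituting x = B_t:
  d(exp(-5*B_t/4 - 2*t/5)) = (61*exp(-5*B_t/4 - 2*t/5)/160) dt + (-5*exp(-5*B_t/4 - 2*t/5)/4) dB_t.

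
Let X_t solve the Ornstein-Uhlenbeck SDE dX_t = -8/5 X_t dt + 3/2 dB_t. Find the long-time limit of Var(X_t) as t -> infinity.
lim Var(X_t) = 45/64

The OU SDE dX = -theta X dt + sigma dB admits the integrating factor exp(theta t): d(exp(theta t) X_t) = sigma exp(theta t) dB_t. Integrating from 0 to t gives X_t = x_0 * exp(-theta t) + sigma * int_0^t exp(-theta (t-s)) dB_s for any initial x_0. The Itô integral has variance (by the Itô isometry) sigma^2 * int_0^t exp(-2 theta (t - s)) ds = sigma^2 * (1 - exp(-2 theta t)) / (2 theta), independent of x_0.
With theta = 8/5, sigma = 3/2:
  Var(X_t) = (3/2)^2 * (1 - exp(-2*8/5 t)) / (2 * 8/5) = 45/64 - 45*exp(-16*t/5)/64.
As t -> infinity, exp(-2*8/5 t) -> 0, so the stationary variance is sigma^2 / (2 theta) = 45/64.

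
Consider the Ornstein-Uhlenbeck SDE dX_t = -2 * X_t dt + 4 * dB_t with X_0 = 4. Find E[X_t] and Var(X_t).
E[X_t] = 4*exp(-2*t); Var(X_t) = 4 - 4*exp(-4*t)

The OU SDE dX = -theta X dt + sigma dB admits the integrating factor exp(theta t): d(exp(theta t) X_t) = sigma exp(theta t) dB_t. Integrating from 0 to t:
  X_t = x_0 * exp(-theta t) + sigma * int_0^t exp(-theta (t-s)) dB_s.
The Itô integral has mean 0 and (by the Itô isometry) variance sigma^2 * int_0^t exp(-2 theta (t - s)) ds = sigma^2 * (1 - exp(-2 theta t)) / (2 theta).
With theta = 2, sigma = 4, x_0 = 4:
  E[X_t] = 4 * exp(-2 t) = 4*exp(-2*t)
  Var(X_t) = (4)^2 * (1 - exp(-2*2 t)) / (2 * 2) = 4 - 4*exp(-4*t).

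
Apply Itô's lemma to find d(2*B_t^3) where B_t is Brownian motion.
d(2*B_t^3) = (6*B_t) dt + (6*B_t^2) dB_t

Itô's formula for f(B_t) gives d f(B_t) = f'(B_t) dB_t + (1/2) f''(B_t) dt. Compute derivatives of f(x) = 2*x^3:
  f'(x)  = 6*x^2
  f''(x) = 12*x
Substitute x = B_t and multiply the f'' term by 1/2:
  drift     = (1/2) * (12*x) evaluated at B_t = 6*B_t
  diffusion = (6*x^2) evaluated at B_t = 6*B_t^2
Therefore d(2*B_t^3) = (6*B_t) dt + (6*B_t^2) dB_t.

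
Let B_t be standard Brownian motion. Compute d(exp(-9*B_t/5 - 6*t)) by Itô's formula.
d(exp(-9*B_t/5 - 6*t)) = (-219*exp(-9*B_t/5 - 6*t)/50) dt + (-9*exp(-9*B_t/5 - 6*t)/5) dB_t

Itô's formula for f(t, x): d f(t, B_t) = (f_t + (1/2) f_xx) dt + f_x dB_t. Compute partials of f(t, x) = exp(-6*t - 9*x/5):
  f_t(t,x)  = -6*exp(-6*t - 9*x/5)
  f_x(t,x)  = -9*exp(-6*t - 9*x/5)/5
  f_xx(t,x) = 81*exp(-6*t - 9*x/5)/25
Assemble drift = f_t + (1/2) f_xx = -219*exp(-6*t - 9*x/5)/50 and diffusion = f_x = -9*exp(-6*t - 9*x/5)/5. Substituting x = B_t:
  d(exp(-9*B_t/5 - 6*t)) = (-219*exp(-9*B_t/5 - 6*t)/50) dt + (-9*exp(-9*B_t/5 - 6*t)/5) dB_t.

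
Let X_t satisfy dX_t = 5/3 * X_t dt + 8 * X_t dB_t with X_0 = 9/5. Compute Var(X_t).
Var(X_t) = 81*(exp(64*t) - 1)*exp(10*t/3)/25

For GBM dX = mu X dt + sigma X dB with X_0 = x_0, apply Itô to Y = log X: dY = (mu - sigma^2/2) dt + sigma dB, so Y_t = log(x_0) + (mu - sigma^2/2) t + sigma B_t and hence X_t = x_0 * exp((mu - sigma^2/2) t + sigma B_t).
With mu = 5/3, sigma = 8, x_0 = 9/5, this gives:
  X_t = 9/5 * exp((-91/3) * t + (8) * B_t).
Since sigma*B_t ~ Normal(0, sigma^2 t), E[exp(sigma*B_t)] = exp(sigma^2 t / 2); so E[X_t] = x_0 * exp((mu - sigma^2/2) t) * exp(sigma^2 t / 2) = x_0 * exp(mu t) = 9*exp(5*t/3)/5.
Var(X_t) = E[X_t^2] - (E[X_t])^2 = x_0^2 * exp(2 mu t) * (exp(sigma^2 t) - 1) = 81*(exp(64*t) - 1)*exp(10*t/3)/25.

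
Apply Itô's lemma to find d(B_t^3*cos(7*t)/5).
d(B_t^3*cos(7*t)/5) = (B_t*(-7*B_t^2*sin(7*t) + 3*cos(7*t))/5) dt + (3*B_t^2*cos(7*t)/5) dB_t

Itô's formula for f(t, x): d f(t, B_t) = (f_t + (1/2) f_xx) dt + f_x dB_t. Compute partials of f(t, x) = x^3*cos(7*t)/5:
  f_t(t,x)  = -7*x^3*sin(7*t)/5
  f_x(t,x)  = 3*x^2*cos(7*t)/5
  f_xx(t,x) = 6*x*cos(7*t)/5
Assemble drift = f_t + (1/2) f_xx = x*(-7*x^2*sin(7*t) + 3*cos(7*t))/5 and diffusion = f_x = 3*x^2*cos(7*t)/5. Substituting x = B_t:
  d(B_t^3*cos(7*t)/5) = (B_t*(-7*B_t^2*sin(7*t) + 3*cos(7*t))/5) dt + (3*B_t^2*cos(7*t)/5) dB_t.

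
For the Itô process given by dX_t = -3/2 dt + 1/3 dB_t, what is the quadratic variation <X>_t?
<X>_t = t/9

For an Itô process dX_t = a(t) dt + b(t) dB_t, the quadratic variation is <X>_t = int_0^t b(s)^2 ds (the drift term does not contribute). Here b(s) = 1/3, so
  b(s)^2 = 1/9.
Integrating from 0 to t:
  <X>_t = int_0^t (1/9) ds = t/9.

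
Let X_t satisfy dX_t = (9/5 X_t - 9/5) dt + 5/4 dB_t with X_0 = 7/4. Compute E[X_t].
E[X_t] = 3*exp(9*t/5)/4 + 1

Taking expectations and using E[dB_t] = 0, the mean m(t) = E[X_t] satisfies the ODE m'(t) = a m(t) + b with m(0) = x_0. With a = 9/5, b = -9/5, x_0 = 7/4, the solution is
  m(t) = x_0 * exp(a t) + (b/a) * (exp(a t) - 1)
       = (7/4) * exp((9/5) t) + ((-9/5)/(9/5)) * (exp((9/5) t) - 1)
       = 3*exp(9*t/5)/4 + 1.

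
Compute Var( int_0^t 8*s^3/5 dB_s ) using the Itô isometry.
Var = 64*t^7/175

The Itô integral of a deterministic integrand f(s) has mean 0 because each increment f(s) * (B_{s+ds} - B_s) has mean 0. By the Itô isometry:
  Var( int_0^t f(s) dB_s ) = E[ (int_0^t f(s) dB_s)^2 ] = int_0^t f(s)^2 ds.
Here f(s) = 8*s^3/5, so f(s)^2 = 64*s^6/25. Integrate:
  int_0^t (64*s^6/25) ds = 64*t^7/175.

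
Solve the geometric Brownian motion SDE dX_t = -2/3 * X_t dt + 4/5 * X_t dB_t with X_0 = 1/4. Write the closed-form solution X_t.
X_t = 1/4 * exp((-74/75) * t + (4/5) * B_t)

For GBM dX = mu X dt + sigma X dB with X_0 = x_0, apply Itô to Y = log X: dY = (mu - sigma^2/2) dt + sigma dB, so Y_t = log(x_0) + (mu - sigma^2/2) t + sigma B_t and hence X_t = x_0 * exp((mu - sigma^2/2) t + sigma B_t).
With mu = -2/3, sigma = 4/5, x_0 = 1/4, this gives:
  X_t = 1/4 * exp((-74/75) * t + (4/5) * B_t).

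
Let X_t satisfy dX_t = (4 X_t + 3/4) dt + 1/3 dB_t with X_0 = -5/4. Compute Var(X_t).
Var(X_t) = exp(8*t)/72 - 1/72

The variance V(t) = Var(X_t) satisfies V'(t) = 2 a V(t) + c^2 with V(0) = 0 (drift coefficient is linear in X, diffusion is constant). With a = 4, c = 1/3, the solution is
  V(t) = (c^2 / (2 a)) * (exp(2 a t) - 1)
       = ((1/3)^2 / (2*4)) * (exp(8 t) - 1)
       = exp(8*t)/72 - 1/72.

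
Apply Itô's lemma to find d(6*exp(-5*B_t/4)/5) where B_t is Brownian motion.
d(6*exp(-5*B_t/4)/5) = (15*exp(-5*B_t/4)/16) dt + (-3*exp(-5*B_t/4)/2) dB_t

Itô's formula for f(B_t) gives d f(B_t) = f'(B_t) dB_t + (1/2) f''(B_t) dt. Compute derivatives of f(x) = 6*exp(-5*x/4)/5:
  f'(x)  = -3*exp(-5*x/4)/2
  f''(x) = 15*exp(-5*x/4)/8
Substitute x = B_t and multiply the f'' term by 1/2:
  drift     = (1/2) * (15*exp(-5*x/4)/8) evaluated at B_t = 15*exp(-5*B_t/4)/16
  diffusion = (-3*exp(-5*x/4)/2) evaluated at B_t = -3*exp(-5*B_t/4)/2
Therefore d(6*exp(-5*B_t/4)/5) = (15*exp(-5*B_t/4)/16) dt + (-3*exp(-5*B_t/4)/2) dB_t.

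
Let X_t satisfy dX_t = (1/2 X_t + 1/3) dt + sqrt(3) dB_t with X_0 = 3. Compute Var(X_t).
Var(X_t) = 3*exp(t) - 3

The variance V(t) = Var(X_t) satisfies V'(t) = 2 a V(t) + c^2 with V(0) = 0 (drift coefficient is linear in X, diffusion is constant). With a = 1/2, c = sqrt(3), the solution is
  V(t) = (c^2 / (2 a)) * (exp(2 a t) - 1)
       = (sqrt(3)^2 / (2*(1/2))) * (exp(1 t) - 1)
       = 3*exp(t) - 3.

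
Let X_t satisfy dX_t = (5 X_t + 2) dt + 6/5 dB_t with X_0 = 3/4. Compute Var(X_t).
Var(X_t) = 18*exp(10*t)/125 - 18/125

The variance V(t) = Var(X_t) satisfies V'(t) = 2 a V(t) + c^2 with V(0) = 0 (drift coefficient is linear in X, diffusion is constant). With a = 5, c = 6/5, the solution is
  V(t) = (c^2 / (2 a)) * (exp(2 a t) - 1)
       = ((6/5)^2 / (2*5)) * (exp(10 t) - 1)
       = 18*exp(10*t)/125 - 18/125.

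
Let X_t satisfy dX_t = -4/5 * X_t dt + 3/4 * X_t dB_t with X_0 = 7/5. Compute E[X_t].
E[X_t] = 7*exp(-4*t/5)/5

For GBM dX = mu X dt + sigma X dB with X_0 = x_0, apply Itô to Y = log X: dY = (mu - sigma^2/2) dt + sigma dB, so Y_t = log(x_0) + (mu - sigma^2/2) t + sigma B_t and hence X_t = x_0 * exp((mu - sigma^2/2) t + sigma B_t).
With mu = -4/5, sigma = 3/4, x_0 = 7/5, this gives:
  X_t = 7/5 * exp((-173/160) * t + (3/4) * B_t).
Since sigma*B_t ~ Normal(0, sigma^2 t), E[exp(sigma*B_t)] = exp(sigma^2 t / 2); so E[X_t] = x_0 * exp((mu - sigma^2/2) t) * exp(sigma^2 t / 2) = x_0 * exp(mu t) = 7*exp(-4*t/5)/5.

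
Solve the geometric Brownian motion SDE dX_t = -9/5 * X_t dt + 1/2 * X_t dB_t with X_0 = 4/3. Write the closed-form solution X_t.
X_t = 4/3 * exp((-77/40) * t + (1/2) * B_t)

For GBM dX = mu X dt + sigma X dB with X_0 = x_0, apply Itô to Y = log X: dY = (mu - sigma^2/2) dt + sigma dB, so Y_t = log(x_0) + (mu - sigma^2/2) t + sigma B_t and hence X_t = x_0 * exp((mu - sigma^2/2) t + sigma B_t).
With mu = -9/5, sigma = 1/2, x_0 = 4/3, this gives:
  X_t = 4/3 * exp((-77/40) * t + (1/2) * B_t).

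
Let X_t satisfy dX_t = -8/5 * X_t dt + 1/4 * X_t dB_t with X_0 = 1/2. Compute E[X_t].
E[X_t] = exp(-8*t/5)/2

For GBM dX = mu X dt + sigma X dB with X_0 = x_0, apply Itô to Y = log X: dY = (mu - sigma^2/2) dt + sigma dB, so Y_t = log(x_0) + (mu - sigma^2/2) t + sigma B_t and hence X_t = x_0 * exp((mu - sigma^2/2) t + sigma B_t).
With mu = -8/5, sigma = 1/4, x_0 = 1/2, this gives:
  X_t = 1/2 * exp((-261/160) * t + (1/4) * B_t).
Since sigma*B_t ~ Normal(0, sigma^2 t), E[exp(sigma*B_t)] = exp(sigma^2 t / 2); so E[X_t] = x_0 * exp((mu - sigma^2/2) t) * exp(sigma^2 t / 2) = x_0 * exp(mu t) = exp(-8*t/5)/2.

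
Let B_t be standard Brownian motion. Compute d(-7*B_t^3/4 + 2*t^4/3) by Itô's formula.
d(-7*B_t^3/4 + 2*t^4/3) = (-21*B_t/4 + 8*t^3/3) dt + (-21*B_t^2/4) dB_t

Itô's formula for f(t, x): d f(t, B_t) = (f_t + (1/2) f_xx) dt + f_x dB_t. Compute partials of f(t, x) = 2*t^4/3 - 7*x^3/4:
  f_t(t,x)  = 8*t^3/3
  f_x(t,x)  = -21*x^2/4
  f_xx(t,x) = -21*x/2
Assemble drift = f_t + (1/2) f_xx = 8*t^3/3 - 21*x/4 and diffusion = f_x = -21*x^2/4. Substituting x = B_t:
  d(-7*B_t^3/4 + 2*t^4/3) = (-21*B_t/4 + 8*t^3/3) dt + (-21*B_t^2/4) dB_t.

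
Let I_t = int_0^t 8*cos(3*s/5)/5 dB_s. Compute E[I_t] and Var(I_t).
E[I_t] = 0; Var(I_t) = 32*t/25 + 16*sin(6*t/5)/15

The Itô integral of a deterministic integrand f(s) has mean 0 because each increment f(s) * (B_{s+ds} - B_s) has mean 0. By the Itô isometry:
  Var( int_0^t f(s) dB_s ) = E[ (int_0^t f(s) dB_s)^2 ] = int_0^t f(s)^2 ds.
Here f(s) = 8*cos(3*s/5)/5, so f(s)^2 = 64*cos(3*s/5)^2/25. Integrate:
  int_0^t (64*cos(3*s/5)^2/25) ds = 32*t/25 + 16*sin(6*t/5)/15.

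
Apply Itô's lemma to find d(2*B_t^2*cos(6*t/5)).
d(2*B_t^2*cos(6*t/5)) = (-12*B_t^2*sin(6*t/5)/5 + 2*cos(6*t/5)) dt + (4*B_t*cos(6*t/5)) dB_t

Itô's formula for f(t, x): d f(t, B_t) = (f_t + (1/2) f_xx) dt + f_x dB_t. Compute partials of f(t, x) = 2*x^2*cos(6*t/5):
  f_t(t,x)  = -12*x^2*sin(6*t/5)/5
  f_x(t,x)  = 4*x*cos(6*t/5)
  f_xx(t,x) = 4*cos(6*t/5)
Assemble drift = f_t + (1/2) f_xx = -12*x^2*sin(6*t/5)/5 + 2*cos(6*t/5) and diffusion = f_x = 4*x*cos(6*t/5). Substituting x = B_t:
  d(2*B_t^2*cos(6*t/5)) = (-12*B_t^2*sin(6*t/5)/5 + 2*cos(6*t/5)) dt + (4*B_t*cos(6*t/5)) dB_t.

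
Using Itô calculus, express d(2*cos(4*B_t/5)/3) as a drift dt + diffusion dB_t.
d(2*cos(4*B_t/5)/3) = (-16*cos(4*B_t/5)/75) dt + (-8*sin(4*B_t/5)/15) dB_t

Itô's formula for f(B_t) gives d f(B_t) = f'(B_t) dB_t + (1/2) f''(B_t) dt. Compute derivatives of f(x) = 2*cos(4*x/5)/3:
  f'(x)  = -8*sin(4*x/5)/15
  f''(x) = -32*cos(4*x/5)/75
Substitute x = B_t and multiply the f'' term by 1/2:
  drift     = (1/2) * (-32*cos(4*x/5)/75) evaluated at B_t = -16*cos(4*B_t/5)/75
  diffusion = (-8*sin(4*x/5)/15) evaluated at B_t = -8*sin(4*B_t/5)/15
Therefore d(2*cos(4*B_t/5)/3) = (-16*cos(4*B_t/5)/75) dt + (-8*sin(4*B_t/5)/15) dB_t.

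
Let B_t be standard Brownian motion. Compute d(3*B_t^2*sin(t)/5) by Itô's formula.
d(3*B_t^2*sin(t)/5) = (3*B_t^2*cos(t)/5 + 3*sin(t)/5) dt + (6*B_t*sin(t)/5) dB_t

Itô's formula for f(t, x): d f(t, B_t) = (f_t + (1/2) f_xx) dt + f_x dB_t. Compute partials of f(t, x) = 3*x^2*sin(t)/5:
  f_t(t,x)  = 3*x^2*cos(t)/5
  f_x(t,x)  = 6*x*sin(t)/5
  f_xx(t,x) = 6*sin(t)/5
Assemble drift = f_t + (1/2) f_xx = 3*x^2*cos(t)/5 + 3*sin(t)/5 and diffusion = f_x = 6*x*sin(t)/5. Substituting x = B_t:
  d(3*B_t^2*sin(t)/5) = (3*B_t^2*cos(t)/5 + 3*sin(t)/5) dt + (6*B_t*sin(t)/5) dB_t.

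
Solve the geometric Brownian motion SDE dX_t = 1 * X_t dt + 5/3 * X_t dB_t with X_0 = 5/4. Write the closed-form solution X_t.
X_t = 5/4 * exp((-7/18) * t + (5/3) * B_t)

For GBM dX = mu X dt + sigma X dB with X_0 = x_0, apply Itô to Y = log X: dY = (mu - sigma^2/2) dt + sigma dB, so Y_t = log(x_0) + (mu - sigma^2/2) t + sigma B_t and hence X_t = x_0 * exp((mu - sigma^2/2) t + sigma B_t).
With mu = 1, sigma = 5/3, x_0 = 5/4, this gives:
  X_t = 5/4 * exp((-7/18) * t + (5/3) * B_t).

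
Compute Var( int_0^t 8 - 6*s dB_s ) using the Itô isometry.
Var = 4*t*(3*t^2 - 12*t + 16)

The Itô integral of a deterministic integrand f(s) has mean 0 because each increment f(s) * (B_{s+ds} - B_s) has mean 0. By the Itô isometry:
  Var( int_0^t f(s) dB_s ) = E[ (int_0^t f(s) dB_s)^2 ] = int_0^t f(s)^2 ds.
Here f(s) = 8 - 6*s, so f(s)^2 = 4*(3*s - 4)^2. Integrate:
  int_0^t (4*(3*s - 4)^2) ds = 4*t*(3*t^2 - 12*t + 16).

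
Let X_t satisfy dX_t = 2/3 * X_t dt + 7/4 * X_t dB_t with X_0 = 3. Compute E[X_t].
E[X_t] = 3*exp(2*t/3)

For GBM dX = mu X dt + sigma X dB with X_0 = x_0, apply Itô to Y = log X: dY = (mu - sigma^2/2) dt + sigma dB, so Y_t = log(x_0) + (mu - sigma^2/2) t + sigma B_t and hence X_t = x_0 * exp((mu - sigma^2/2) t + sigma B_t).
With mu = 2/3, sigma = 7/4, x_0 = 3, this gives:
  X_t = 3 * exp((-83/96) * t + (7/4) * B_t).
Since sigma*B_t ~ Normal(0, sigma^2 t), E[exp(sigma*B_t)] = exp(sigma^2 t / 2); so E[X_t] = x_0 * exp((mu - sigma^2/2) t) * exp(sigma^2 t / 2) = x_0 * exp(mu t) = 3*exp(2*t/3).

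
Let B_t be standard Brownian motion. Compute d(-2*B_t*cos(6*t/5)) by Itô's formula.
d(-2*B_t*cos(6*t/5)) = (12*B_t*sin(6*t/5)/5) dt + (-2*cos(6*t/5)) dB_t

Itô's formula for f(t, x): d f(t, B_t) = (f_t + (1/2) f_xx) dt + f_x dB_t. Compute partials of f(t, x) = -2*x*cos(6*t/5):
  f_t(t,x)  = 12*x*sin(6*t/5)/5
  f_x(t,x)  = -2*cos(6*t/5)
  f_xx(t,x) = 0
Assemble drift = f_t + (1/2) f_xx = 12*x*sin(6*t/5)/5 and diffusion = f_x = -2*cos(6*t/5). Substituting x = B_t:
  d(-2*B_t*cos(6*t/5)) = (12*B_t*sin(6*t/5)/5) dt + (-2*cos(6*t/5)) dB_t.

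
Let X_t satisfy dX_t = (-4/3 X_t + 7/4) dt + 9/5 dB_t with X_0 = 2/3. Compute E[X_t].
E[X_t] = 21/16 - 31*exp(-4*t/3)/48

Taking expectations and using E[dB_t] = 0, the mean m(t) = E[X_t] satisfies the ODE m'(t) = a m(t) + b with m(0) = x_0. With a = -4/3, b = 7/4, x_0 = 2/3, the solution is
  m(t) = x_0 * exp(a t) + (b/a) * (exp(a t) - 1)
       = (2/3) * exp((-4/3) t) + ((7/4)/(-4/3)) * (exp((-4/3) t) - 1)
       = 21/16 - 31*exp(-4*t/3)/48.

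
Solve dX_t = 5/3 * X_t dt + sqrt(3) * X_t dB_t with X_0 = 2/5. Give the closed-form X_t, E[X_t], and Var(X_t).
X_t = 2/5 * exp((1/6) t + (sqrt(3)) B_t); E[X_t] = 2*exp(5*t/3)/5; Var(X_t) = 4*(exp(3*t) - 1)*exp(10*t/3)/25

For GBM dX = mu X dt + sigma X dB with X_0 = x_0, apply Itô to Y = log X: dY = (mu - sigma^2/2) dt + sigma dB, so Y_t = log(x_0) + (mu - sigma^2/2) t + sigma B_t and hence X_t = x_0 * exp((mu - sigma^2/2) t + sigma B_t).
With mu = 5/3, sigma = sqrt(3), x_0 = 2/5, this gives:
  X_t = 2/5 * exp((1/6) * t + (sqrt(3)) * B_t).
Since sigma*B_t ~ Normal(0, sigma^2 t), E[exp(sigma*B_t)] = exp(sigma^2 t / 2); so E[X_t] = x_0 * exp((mu - sigma^2/2) t) * exp(sigma^2 t / 2) = x_0 * exp(mu t) = 2*exp(5*t/3)/5.
Var(X_t) = E[X_t^2] - (E[X_t])^2 = x_0^2 * exp(2 mu t) * (exp(sigma^2 t) - 1) = 4*(exp(3*t) - 1)*exp(10*t/3)/25.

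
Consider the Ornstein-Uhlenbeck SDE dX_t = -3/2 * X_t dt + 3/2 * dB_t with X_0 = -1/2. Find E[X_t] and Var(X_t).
E[X_t] = -exp(-3*t/2)/2; Var(X_t) = 3/4 - 3*exp(-3*t)/4

The OU SDE dX = -theta X dt + sigma dB admits the integrating factor exp(theta t): d(exp(theta t) X_t) = sigma exp(theta t) dB_t. Integrating from 0 to t:
  X_t = x_0 * exp(-theta t) + sigma * int_0^t exp(-theta (t-s)) dB_s.
The Itô integral has mean 0 and (by the Itô isometry) variance sigma^2 * int_0^t exp(-2 theta (t - s)) ds = sigma^2 * (1 - exp(-2 theta t)) / (2 theta).
With theta = 3/2, sigma = 3/2, x_0 = -1/2:
  E[X_t] = -1/2 * exp(-3/2 t) = -exp(-3*t/2)/2
  Var(X_t) = (3/2)^2 * (1 - exp(-2*3/2 t)) / (2 * 3/2) = 3/4 - 3*exp(-3*t)/4.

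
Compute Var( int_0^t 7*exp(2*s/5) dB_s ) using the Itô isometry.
Var = 245*exp(4*t/5)/4 - 245/4

The Itô integral of a deterministic integrand f(s) has mean 0 because each increment f(s) * (B_{s+ds} - B_s) has mean 0. By the Itô isometry:
  Var( int_0^t f(s) dB_s ) = E[ (int_0^t f(s) dB_s)^2 ] = int_0^t f(s)^2 ds.
Here f(s) = 7*exp(2*s/5), so f(s)^2 = 49*exp(4*s/5). Integrate:
  int_0^t (49*exp(4*s/5)) ds = 245*exp(4*t/5)/4 - 245/4.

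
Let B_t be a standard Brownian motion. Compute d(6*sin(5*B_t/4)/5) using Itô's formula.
d(6*sin(5*B_t/4)/5) = (-15*sin(5*B_t/4)/16) dt + (3*cos(5*B_t/4)/2) dB_t

Itô's formula for f(B_t) gives d f(B_t) = f'(B_t) dB_t + (1/2) f''(B_t) dt. Compute derivatives of f(x) = 6*sin(5*x/4)/5:
  f'(x)  = 3*cos(5*x/4)/2
  f''(x) = -15*sin(5*x/4)/8
Substitute x = B_t and multiply the f'' term by 1/2:
  drift     = (1/2) * (-15*sin(5*x/4)/8) evaluated at B_t = -15*sin(5*B_t/4)/16
  diffusion = (3*cos(5*x/4)/2) evaluated at B_t = 3*cos(5*B_t/4)/2
Therefore d(6*sin(5*B_t/4)/5) = (-15*sin(5*B_t/4)/16) dt + (3*cos(5*B_t/4)/2) dB_t.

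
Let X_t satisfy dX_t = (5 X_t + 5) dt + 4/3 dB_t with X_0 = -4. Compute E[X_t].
E[X_t] = -3*exp(5*t) - 1

Taking expectations and using E[dB_t] = 0, the mean m(t) = E[X_t] satisfies the ODE m'(t) = a m(t) + b with m(0) = x_0. With a = 5, b = 5, x_0 = -4, the solution is
  m(t) = x_0 * exp(a t) + (b/a) * (exp(a t) - 1)
       = (-4) * exp(5 t) + (5/5) * (exp(5 t) - 1)
       = -3*exp(5*t) - 1.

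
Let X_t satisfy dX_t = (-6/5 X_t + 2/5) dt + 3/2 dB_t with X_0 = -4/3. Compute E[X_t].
E[X_t] = 1/3 - 5*exp(-6*t/5)/3

Taking expectations and using E[dB_t] = 0, the mean m(t) = E[X_t] satisfies the ODE m'(t) = a m(t) + b with m(0) = x_0. With a = -6/5, b = 2/5, x_0 = -4/3, the solution is
  m(t) = x_0 * exp(a t) + (b/a) * (exp(a t) - 1)
       = (-4/3) * exp((-6/5) t) + ((2/5)/(-6/5)) * (exp((-6/5) t) - 1)
       = 1/3 - 5*exp(-6*t/5)/3.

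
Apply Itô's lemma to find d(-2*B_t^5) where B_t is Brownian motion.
d(-2*B_t^5) = (-20*B_t^3) dt + (-10*B_t^4) dB_t

Itô's formula for f(B_t) gives d f(B_t) = f'(B_t) dB_t + (1/2) f''(B_t) dt. Compute derivatives of f(x) = -2*x^5:
  f'(x)  = -10*x^4
  f''(x) = -40*x^3
Substitute x = B_t and multiply the f'' term by 1/2:
  drift     = (1/2) * (-40*x^3) evaluated at B_t = -20*B_t^3
  diffusion = (-10*x^4) evaluated at B_t = -10*B_t^4
Therefore d(-2*B_t^5) = (-20*B_t^3) dt + (-10*B_t^4) dB_t.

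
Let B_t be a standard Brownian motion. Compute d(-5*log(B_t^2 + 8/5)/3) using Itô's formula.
d(-5*log(B_t^2 + 8/5)/3) = (25*(5*B_t^2 - 8)/(3*(5*B_t^2 + 8)^2)) dt + (-50*B_t/(15*B_t^2 + 24)) dB_t

Itô's formula for f(B_t) gives d f(B_t) = f'(B_t) dB_t + (1/2) f''(B_t) dt. Compute derivatives of f(x) = -5*log(x^2 + 8/5)/3:
  f'(x)  = -50*x/(15*x^2 + 24)
  f''(x) = 50*(5*x^2 - 8)/(3*(5*x^2 + 8)^2)
Substitute x = B_t and multiply the f'' term by 1/2:
  drift     = (1/2) * (50*(5*x^2 - 8)/(3*(5*x^2 + 8)^2)) evaluated at B_t = 25*(5*B_t^2 - 8)/(3*(5*B_t^2 + 8)^2)
  diffusion = (-50*x/(15*x^2 + 24)) evaluated at B_t = -50*B_t/(15*B_t^2 + 24)
Therefore d(-5*log(B_t^2 + 8/5)/3) = (25*(5*B_t^2 - 8)/(3*(5*B_t^2 + 8)^2)) dt + (-50*B_t/(15*B_t^2 + 24)) dB_t.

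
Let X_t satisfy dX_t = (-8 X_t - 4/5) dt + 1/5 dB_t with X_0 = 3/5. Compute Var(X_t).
Var(X_t) = 1/400 - exp(-16*t)/400

The variance V(t) = Var(X_t) satisfies V'(t) = 2 a V(t) + c^2 with V(0) = 0 (drift coefficient is linear in X, diffusion is constant). With a = -8, c = 1/5, the solution is
  V(t) = (c^2 / (2 a)) * (exp(2 a t) - 1)
       = ((1/5)^2 / (2*(-8))) * (exp((-16) t) - 1)
       = 1/400 - exp(-16*t)/400.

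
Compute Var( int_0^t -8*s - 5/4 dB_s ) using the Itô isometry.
Var = t*(1024*t^2 + 480*t + 75)/48

The Itô integral of a deterministic integrand f(s) has mean 0 because each increment f(s) * (B_{s+ds} - B_s) has mean 0. By the Itô isometry:
  Var( int_0^t f(s) dB_s ) = E[ (int_0^t f(s) dB_s)^2 ] = int_0^t f(s)^2 ds.
Here f(s) = -8*s - 5/4, so f(s)^2 = (32*s + 5)^2/16. Integrate:
  int_0^t ((32*s + 5)^2/16) ds = t*(1024*t^2 + 480*t + 75)/48.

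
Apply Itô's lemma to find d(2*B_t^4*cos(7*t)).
d(2*B_t^4*cos(7*t)) = (B_t^2*(-14*B_t^2*sin(7*t) + 12*cos(7*t))) dt + (8*B_t^3*cos(7*t)) dB_t

Itô's formula for f(t, x): d f(t, B_t) = (f_t + (1/2) f_xx) dt + f_x dB_t. Compute partials of f(t, x) = 2*x^4*cos(7*t):
  f_t(t,x)  = -14*x^4*sin(7*t)
  f_x(t,x)  = 8*x^3*cos(7*t)
  f_xx(t,x) = 24*x^2*cos(7*t)
Assemble drift = f_t + (1/2) f_xx = x^2*(-14*x^2*sin(7*t) + 12*cos(7*t)) and diffusion = f_x = 8*x^3*cos(7*t). Substituting x = B_t:
  d(2*B_t^4*cos(7*t)) = (B_t^2*(-14*B_t^2*sin(7*t) + 12*cos(7*t))) dt + (8*B_t^3*cos(7*t)) dB_t.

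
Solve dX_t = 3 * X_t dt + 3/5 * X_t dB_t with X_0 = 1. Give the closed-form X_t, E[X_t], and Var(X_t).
X_t = 1 * exp((141/50) t + (3/5) B_t); E[X_t] = exp(3*t); Var(X_t) = exp(159*t/25) - exp(6*t)

For GBM dX = mu X dt + sigma X dB with X_0 = x_0, apply Itô to Y = log X: dY = (mu - sigma^2/2) dt + sigma dB, so Y_t = log(x_0) + (mu - sigma^2/2) t + sigma B_t and hence X_t = x_0 * exp((mu - sigma^2/2) t + sigma B_t).
With mu = 3, sigma = 3/5, x_0 = 1, this gives:
  X_t = 1 * exp((141/50) * t + (3/5) * B_t).
Since sigma*B_t ~ Normal(0, sigma^2 t), E[exp(sigma*B_t)] = exp(sigma^2 t / 2); so E[X_t] = x_0 * exp((mu - sigma^2/2) t) * exp(sigma^2 t / 2) = x_0 * exp(mu t) = exp(3*t).
Var(X_t) = E[X_t^2] - (E[X_t])^2 = x_0^2 * exp(2 mu t) * (exp(sigma^2 t) - 1) = exp(159*t/25) - exp(6*t).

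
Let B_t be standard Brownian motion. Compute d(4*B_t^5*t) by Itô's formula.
d(4*B_t^5*t) = (4*B_t^3*(B_t^2 + 10*t)) dt + (20*B_t^4*t) dB_t

Itô's formula for f(t, x): d f(t, B_t) = (f_t + (1/2) f_xx) dt + f_x dB_t. Compute partials of f(t, x) = 4*t*x^5:
  f_t(t,x)  = 4*x^5
  f_x(t,x)  = 20*t*x^4
  f_xx(t,x) = 80*t*x^3
Assemble drift = f_t + (1/2) f_xx = 4*x^3*(10*t + x^2) and diffusion = f_x = 20*t*x^4. Substituting x = B_t:
  d(4*B_t^5*t) = (4*B_t^3*(B_t^2 + 10*t)) dt + (20*B_t^4*t) dB_t.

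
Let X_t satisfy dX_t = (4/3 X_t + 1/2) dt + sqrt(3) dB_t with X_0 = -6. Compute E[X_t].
E[X_t] = -45*exp(4*t/3)/8 - 3/8

Taking expectations and using E[dB_t] = 0, the mean m(t) = E[X_t] satisfies the ODE m'(t) = a m(t) + b with m(0) = x_0. With a = 4/3, b = 1/2, x_0 = -6, the solution is
  m(t) = x_0 * exp(a t) + (b/a) * (exp(a t) - 1)
       = (-6) * exp((4/3) t) + ((1/2)/(4/3)) * (exp((4/3) t) - 1)
       = -45*exp(4*t/3)/8 - 3/8.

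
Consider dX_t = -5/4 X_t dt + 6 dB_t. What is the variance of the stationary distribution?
lim Var(X_t) = 72/5

The OU SDE dX = -theta X dt + sigma dB admits the integrating factor exp(theta t): d(exp(theta t) X_t) = sigma exp(theta t) dB_t. Integrating from 0 to t gives X_t = x_0 * exp(-theta t) + sigma * int_0^t exp(-theta (t-s)) dB_s for any initial x_0. The Itô integral has variance (by the Itô isometry) sigma^2 * int_0^t exp(-2 theta (t - s)) ds = sigma^2 * (1 - exp(-2 theta t)) / (2 theta), independent of x_0.
With theta = 5/4, sigma = 6:
  Var(X_t) = (6)^2 * (1 - exp(-2*5/4 t)) / (2 * 5/4) = 72/5 - 72*exp(-5*t/2)/5.
As t -> infinity, exp(-2*5/4 t) -> 0, so the stationary variance is sigma^2 / (2 theta) = 72/5.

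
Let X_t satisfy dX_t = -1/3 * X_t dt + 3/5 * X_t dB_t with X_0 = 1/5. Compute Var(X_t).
Var(X_t) = (exp(9*t/25) - 1)*exp(-2*t/3)/25

For GBM dX = mu X dt + sigma X dB with X_0 = x_0, apply Itô to Y = log X: dY = (mu - sigma^2/2) dt + sigma dB, so Y_t = log(x_0) + (mu - sigma^2/2) t + sigma B_t and hence X_t = x_0 * exp((mu - sigma^2/2) t + sigma B_t).
With mu = -1/3, sigma = 3/5, x_0 = 1/5, this gives:
  X_t = 1/5 * exp((-77/150) * t + (3/5) * B_t).
Since sigma*B_t ~ Normal(0, sigma^2 t), E[exp(sigma*B_t)] = exp(sigma^2 t / 2); so E[X_t] = x_0 * exp((mu - sigma^2/2) t) * exp(sigma^2 t / 2) = x_0 * exp(mu t) = exp(-t/3)/5.
Var(X_t) = E[X_t^2] - (E[X_t])^2 = x_0^2 * exp(2 mu t) * (exp(sigma^2 t) - 1) = (exp(9*t/25) - 1)*exp(-2*t/3)/25.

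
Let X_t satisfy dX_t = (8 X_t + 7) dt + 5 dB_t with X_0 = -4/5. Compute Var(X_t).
Var(X_t) = 25*exp(16*t)/16 - 25/16

The variance V(t) = Var(X_t) satisfies V'(t) = 2 a V(t) + c^2 with V(0) = 0 (drift coefficient is linear in X, diffusion is constant). With a = 8, c = 5, the solution is
  V(t) = (c^2 / (2 a)) * (exp(2 a t) - 1)
       = (5^2 / (2*8)) * (exp(16 t) - 1)
       = 25*exp(16*t)/16 - 25/16.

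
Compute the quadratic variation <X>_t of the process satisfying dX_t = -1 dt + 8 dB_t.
<X>_t = 64*t

For an Itô process dX_t = a(t) dt + b(t) dB_t, the quadratic variation is <X>_t = int_0^t b(s)^2 ds (the drift term does not contribute). Here b(s) = 8, so
  b(s)^2 = 64.
Integrating from 0 to t:
  <X>_t = int_0^t (64) ds = 64*t.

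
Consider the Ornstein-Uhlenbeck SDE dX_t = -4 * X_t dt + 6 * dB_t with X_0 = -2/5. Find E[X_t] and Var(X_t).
E[X_t] = -2*exp(-4*t)/5; Var(X_t) = 9/2 - 9*exp(-8*t)/2

The OU SDE dX = -theta X dt + sigma dB admits the integrating factor exp(theta t): d(exp(theta t) X_t) = sigma exp(theta t) dB_t. Integrating from 0 to t:
  X_t = x_0 * exp(-theta t) + sigma * int_0^t exp(-theta (t-s)) dB_s.
The Itô integral has mean 0 and (by the Itô isometry) variance sigma^2 * int_0^t exp(-2 theta (t - s)) ds = sigma^2 * (1 - exp(-2 theta t)) / (2 theta).
With theta = 4, sigma = 6, x_0 = -2/5:
  E[X_t] = -2/5 * exp(-4 t) = -2*exp(-4*t)/5
  Var(X_t) = (6)^2 * (1 - exp(-2*4 t)) / (2 * 4) = 9/2 - 9*exp(-8*t)/2.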